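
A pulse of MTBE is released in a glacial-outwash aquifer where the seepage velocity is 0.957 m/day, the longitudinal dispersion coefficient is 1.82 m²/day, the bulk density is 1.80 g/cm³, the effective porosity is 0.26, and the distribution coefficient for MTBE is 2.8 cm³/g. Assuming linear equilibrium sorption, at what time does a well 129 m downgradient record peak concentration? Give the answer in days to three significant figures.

Retardation factor R = 1 + ρ_b·K_d/n = 1 + 1.80 × 2.8/0.26 = 20.38.
Sorption retards both mechanisms: v_R = v/R = 0.04696 m/day, D_R = D/R = 0.08930 m²/day.
Peak time from v_R²t² + 2D_R t − x² = 0: t = (√(D_R² + v_R²x²) − D_R)/v_R².
√(D_R² + v_R²x²) = √(0.08930² + 0.04696² × 129²) = 6.058; v_R² = 0.002205.
t = (6.058 − 0.08930)/0.002205 = 2710 days.

2710 days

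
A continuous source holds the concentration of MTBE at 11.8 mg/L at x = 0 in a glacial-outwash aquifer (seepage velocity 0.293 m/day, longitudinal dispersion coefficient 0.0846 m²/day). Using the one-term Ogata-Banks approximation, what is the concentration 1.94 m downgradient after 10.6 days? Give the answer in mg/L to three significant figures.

For a continuous step input, C/C₀ ≈ ½·erfc((x−vt)/(2√(Dt))).
vt = 0.293 × 10.6 = 3.1058 m and 2√(Dt) = 2√(0.0846 × 10.6) = 1.894 m.
Argument (x−vt)/(2√(Dt)) = (1.94 − 3.1058)/1.894 = -0.6155; ½·erfc(-0.6155) = 0.8080.
C = 11.8 × 0.8080 = 9.53 mg/L.

9.53 mg/L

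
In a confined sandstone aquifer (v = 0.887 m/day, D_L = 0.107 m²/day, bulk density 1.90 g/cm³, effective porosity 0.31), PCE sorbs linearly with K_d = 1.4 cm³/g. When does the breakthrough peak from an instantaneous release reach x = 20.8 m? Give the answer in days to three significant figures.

223 days

Retardation factor R = 1 + ρ_b·K_d/n = 1 + 1.90 × 1.4/0.31 = 9.581.
Sorption retards both mechanisms: v_R = v/R = 0.09258 m/day, D_R = D/R = 0.01117 m²/day.
Peak time from v_R²t² + 2D_R t − x² = 0: t = (√(D_R² + v_R²x²) − D_R)/v_R².
√(D_R² + v_R²x²) = √(0.01117² + 0.09258² × 20.8²) = 1.926; v_R² = 0.008571.
t = (1.926 − 0.01117)/0.008571 = 223 days.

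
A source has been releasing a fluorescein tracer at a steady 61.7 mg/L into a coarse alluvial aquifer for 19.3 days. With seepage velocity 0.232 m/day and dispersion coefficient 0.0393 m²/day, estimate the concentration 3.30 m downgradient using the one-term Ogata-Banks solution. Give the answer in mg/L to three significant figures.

51.2 mg/L

For a continuous step input, C/C₀ ≈ ½·erfc((x−vt)/(2√(Dt))).
vt = 0.232 × 19.3 = 4.4776 m and 2√(Dt) = 2√(0.0393 × 19.3) = 1.742 m.
Argument (x−vt)/(2√(Dt)) = (3.30 − 4.4776)/1.742 = -0.6760; ½·erfc(-0.6760) = 0.8305.
C = 61.7 × 0.8305 = 51.2 mg/L.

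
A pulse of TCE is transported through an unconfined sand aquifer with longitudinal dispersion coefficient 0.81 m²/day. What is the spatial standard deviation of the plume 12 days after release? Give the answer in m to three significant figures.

Dispersive spreading gives a Gaussian with σ² = 2Dt; advection only shifts the center.
σ = √(2 × 0.81 × 12) = 4.41 m.

4.41 m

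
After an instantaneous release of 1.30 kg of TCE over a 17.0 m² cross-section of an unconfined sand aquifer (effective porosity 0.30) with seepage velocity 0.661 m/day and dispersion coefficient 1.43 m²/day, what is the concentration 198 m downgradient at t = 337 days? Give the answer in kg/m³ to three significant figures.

For an instantaneous plane source, C(x,t) = M/(n_e·A·√(4πDt)) · exp(−(x−vt)²/(4Dt)), with n_e·A the pore (flow) area.
Plume center vt = 0.661 × 337 = 222.757 m, so the well at 198 m is 24.757 m upgradient of the peak.
√(4πDt) = 77.82 m, giving peak height M/(n_e·A·√(4πDt)) = 1.30/(0.30 × 17.0 × 77.82) = 0.003276 kg/m³.
(x−vt)²/(4Dt) = (-24.757)²/(4 × 1.43 × 337) = 0.3180; exp(−0.3180) = 0.7276.
C = 0.003276 × 0.7276 = 0.00238 kg/m³.

0.00238 kg/m³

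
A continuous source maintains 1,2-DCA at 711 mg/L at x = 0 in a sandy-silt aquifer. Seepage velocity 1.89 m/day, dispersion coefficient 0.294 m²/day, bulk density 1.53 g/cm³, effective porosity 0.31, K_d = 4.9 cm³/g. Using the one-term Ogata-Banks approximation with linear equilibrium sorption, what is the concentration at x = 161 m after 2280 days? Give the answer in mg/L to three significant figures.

Retardation factor R = 1 + ρ_b·K_d/n = 1 + 1.53 × 4.9/0.31 = 25.18.
Sorption retards both mechanisms: v_R = v/R = 0.07506 m/day, D_R = D/R = 0.01168 m²/day.
v_R·t = 0.07506 × 2280 = 171.1368 m; 2√(D_R t) = 10.32 m; argument = (161 − 171.1368)/10.32 = -0.9822.
C = C₀ × ½·erfc(-0.9822) = 711 × 0.9176 = 652 mg/L.

652 mg/L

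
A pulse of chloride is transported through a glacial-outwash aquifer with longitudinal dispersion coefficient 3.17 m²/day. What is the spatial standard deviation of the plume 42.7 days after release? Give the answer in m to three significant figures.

Dispersive spreading gives a Gaussian with σ² = 2Dt; advection only shifts the center.
σ = √(2 × 3.17 × 42.7) = 16.5 m.

16.5 m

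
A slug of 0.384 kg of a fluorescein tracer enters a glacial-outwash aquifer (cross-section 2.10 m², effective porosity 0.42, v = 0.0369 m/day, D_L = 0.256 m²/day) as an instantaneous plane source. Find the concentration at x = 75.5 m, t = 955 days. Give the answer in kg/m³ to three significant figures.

0.00150 kg/m³

For an instantaneous plane source, C(x,t) = M/(n_e·A·√(4πDt)) · exp(−(x−vt)²/(4Dt)), with n_e·A the pore (flow) area.
Plume center vt = 0.0369 × 955 = 35.2395 m, so the well at 75.5 m is 40.2605 m downgradient of the peak.
√(4πDt) = 55.43 m, giving peak height M/(n_e·A·√(4πDt)) = 0.384/(0.42 × 2.10 × 55.43) = 0.007854 kg/m³.
(x−vt)²/(4Dt) = (40.2605)²/(4 × 0.256 × 955) = 1.658; exp(−1.658) = 0.1905.
C = 0.007854 × 0.1905 = 0.00150 kg/m³.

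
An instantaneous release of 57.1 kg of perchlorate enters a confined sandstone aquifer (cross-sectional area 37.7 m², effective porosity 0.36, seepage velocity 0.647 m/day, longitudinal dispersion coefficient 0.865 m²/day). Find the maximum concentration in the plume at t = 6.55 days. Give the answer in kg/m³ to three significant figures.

0.499 kg/m³

The peak of an instantaneous 1D plume sits at x = vt; there the Gaussian factor is 1 and C_max = M/(n_e·A·√(4πDt)), where n_e·A is the pore area the mass is dissolved in.
√(4πDt) = √(4π × 0.865 × 6.55) = 8.438 m, so C_max = 57.1/(0.36 × 37.7 × 8.438) = 0.499 kg/m³.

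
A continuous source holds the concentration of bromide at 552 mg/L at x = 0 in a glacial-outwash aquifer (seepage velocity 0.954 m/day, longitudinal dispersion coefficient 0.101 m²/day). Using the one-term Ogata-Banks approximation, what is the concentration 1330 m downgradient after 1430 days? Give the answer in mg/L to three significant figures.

540 mg/L

For a continuous step input, C/C₀ ≈ ½·erfc((x−vt)/(2√(Dt))).
vt = 0.954 × 1430 = 1364.22 m and 2√(Dt) = 2√(0.101 × 1430) = 24.04 m.
Argument (x−vt)/(2√(Dt)) = (1330 − 1364.22)/24.04 = -1.423; ½·erfc(-1.423) = 0.9779.
C = 552 × 0.9779 = 540 mg/L.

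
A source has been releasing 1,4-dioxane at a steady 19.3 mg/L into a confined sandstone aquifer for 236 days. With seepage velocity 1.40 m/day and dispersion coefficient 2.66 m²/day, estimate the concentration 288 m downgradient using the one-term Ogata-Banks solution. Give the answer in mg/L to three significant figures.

17.1 mg/L

For a continuous step input, C/C₀ ≈ ½·erfc((x−vt)/(2√(Dt))).
vt = 1.40 × 236 = 330.4 m and 2√(Dt) = 2√(2.66 × 236) = 50.11 m.
Argument (x−vt)/(2√(Dt)) = (288 − 330.4)/50.11 = -0.8461; ½·erfc(-0.8461) = 0.8843.
C = 19.3 × 0.8843 = 17.1 mg/L.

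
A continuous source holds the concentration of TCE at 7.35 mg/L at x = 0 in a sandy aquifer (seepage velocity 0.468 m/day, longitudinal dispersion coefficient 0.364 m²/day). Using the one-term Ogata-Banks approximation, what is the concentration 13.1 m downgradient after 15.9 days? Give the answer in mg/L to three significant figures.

For a continuous step input, C/C₀ ≈ ½·erfc((x−vt)/(2√(Dt))).
vt = 0.468 × 15.9 = 7.4412 m and 2√(Dt) = 2√(0.364 × 15.9) = 4.811 m.
Argument (x−vt)/(2√(Dt)) = (13.1 − 7.4412)/4.811 = 1.176; ½·erfc(1.176) = 0.04814.
C = 7.35 × 0.04814 = 0.354 mg/L.

0.354 mg/L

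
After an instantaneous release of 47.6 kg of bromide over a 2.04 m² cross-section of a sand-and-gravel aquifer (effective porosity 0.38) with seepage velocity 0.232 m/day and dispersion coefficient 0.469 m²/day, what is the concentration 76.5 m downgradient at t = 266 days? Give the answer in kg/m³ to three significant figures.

For an instantaneous plane source, C(x,t) = M/(n_e·A·√(4πDt)) · exp(−(x−vt)²/(4Dt)), with n_e·A the pore (flow) area.
Plume center vt = 0.232 × 266 = 61.712 m, so the well at 76.5 m is 14.788 m downgradient of the peak.
√(4πDt) = 39.59 m, giving peak height M/(n_e·A·√(4πDt)) = 47.6/(0.38 × 2.04 × 39.59) = 1.551 kg/m³.
(x−vt)²/(4Dt) = (14.788)²/(4 × 0.469 × 266) = 0.4382; exp(−0.4382) = 0.6452.
C = 1.551 × 0.6452 = 1.00 kg/m³.

1.00 kg/m³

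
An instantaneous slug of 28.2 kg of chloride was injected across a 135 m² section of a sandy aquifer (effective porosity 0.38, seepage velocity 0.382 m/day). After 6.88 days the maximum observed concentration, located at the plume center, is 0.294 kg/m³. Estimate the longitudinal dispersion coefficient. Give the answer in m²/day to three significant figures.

0.0404 m²/day

At the plume center C_max = M/(n_e·A·√(4πDt)), so D = M²/(4πt·(n_e·A·C_max)²).
n_e·A·C_max = 0.38 × 135 × 0.294 = 15.08 kg/m.
D = 28.2²/(4π × 6.88 × 15.08²) = 0.0404 m²/day.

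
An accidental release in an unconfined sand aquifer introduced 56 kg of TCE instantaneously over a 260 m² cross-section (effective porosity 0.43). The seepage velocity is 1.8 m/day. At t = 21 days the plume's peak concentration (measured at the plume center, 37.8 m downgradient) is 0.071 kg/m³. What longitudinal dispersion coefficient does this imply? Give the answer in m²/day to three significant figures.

0.189 m²/day

At the plume center C_max = M/(n_e·A·√(4πDt)), so D = M²/(4πt·(n_e·A·C_max)²).
n_e·A·C_max = 0.43 × 260 × 0.071 = 7.938 kg/m.
D = 56²/(4π × 21 × 7.938²) = 0.189 m²/day.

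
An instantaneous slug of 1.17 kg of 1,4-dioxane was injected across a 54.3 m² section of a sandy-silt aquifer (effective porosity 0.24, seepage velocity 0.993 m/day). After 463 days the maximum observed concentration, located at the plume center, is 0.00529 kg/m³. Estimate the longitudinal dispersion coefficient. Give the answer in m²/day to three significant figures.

At the plume center C_max = M/(n_e·A·√(4πDt)), so D = M²/(4πt·(n_e·A·C_max)²).
n_e·A·C_max = 0.24 × 54.3 × 0.00529 = 0.06894 kg/m.
D = 1.17²/(4π × 463 × 0.06894²) = 0.0495 m²/day.

0.0495 m²/day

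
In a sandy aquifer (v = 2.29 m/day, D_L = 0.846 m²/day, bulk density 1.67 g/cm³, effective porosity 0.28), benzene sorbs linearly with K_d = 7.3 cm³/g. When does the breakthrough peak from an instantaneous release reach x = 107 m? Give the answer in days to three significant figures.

2070 days

Retardation factor R = 1 + ρ_b·K_d/n = 1 + 1.67 × 7.3/0.28 = 44.54.
Sorption retards both mechanisms: v_R = v/R = 0.05141 m/day, D_R = D/R = 0.01899 m²/day.
Peak time from v_R²t² + 2D_R t − x² = 0: t = (√(D_R² + v_R²x²) − D_R)/v_R².
√(D_R² + v_R²x²) = √(0.01899² + 0.05141² × 107²) = 5.501; v_R² = 0.002643.
t = (5.501 − 0.01899)/0.002643 = 2070 days.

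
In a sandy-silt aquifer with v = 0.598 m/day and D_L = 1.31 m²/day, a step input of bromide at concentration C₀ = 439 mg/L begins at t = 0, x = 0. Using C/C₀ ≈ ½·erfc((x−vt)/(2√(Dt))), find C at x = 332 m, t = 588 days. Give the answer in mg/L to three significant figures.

For a continuous step input, C/C₀ ≈ ½·erfc((x−vt)/(2√(Dt))).
vt = 0.598 × 588 = 351.624 m and 2√(Dt) = 2√(1.31 × 588) = 55.51 m.
Argument (x−vt)/(2√(Dt)) = (332 − 351.624)/55.51 = -0.3535; ½·erfc(-0.3535) = 0.6914.
C = 439 × 0.6914 = 304 mg/L.

304 mg/L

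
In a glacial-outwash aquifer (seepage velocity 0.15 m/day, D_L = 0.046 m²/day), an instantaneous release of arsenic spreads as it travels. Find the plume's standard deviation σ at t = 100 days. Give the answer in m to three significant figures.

Dispersive spreading gives a Gaussian with σ² = 2Dt; advection only shifts the center.
σ = √(2 × 0.046 × 100) = 3.03 m.

3.03 m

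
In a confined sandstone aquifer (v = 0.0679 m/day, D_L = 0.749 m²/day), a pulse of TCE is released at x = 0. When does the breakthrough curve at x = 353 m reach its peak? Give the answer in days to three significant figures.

5040 days

For the 1D instantaneous-source solution, setting ∂C/∂t = 0 at fixed x gives v²t² + 2Dt − x² = 0, so t = (√(D² + v²x²) − D)/v².
√(D² + v²x²) = √(0.749² + 0.0679² × 353²) = 23.98; v² = 0.00461041.
t = (23.98 − 0.749)/0.00461041 = 5040 days (vs. the pure-advection estimate x/v = 5200 d).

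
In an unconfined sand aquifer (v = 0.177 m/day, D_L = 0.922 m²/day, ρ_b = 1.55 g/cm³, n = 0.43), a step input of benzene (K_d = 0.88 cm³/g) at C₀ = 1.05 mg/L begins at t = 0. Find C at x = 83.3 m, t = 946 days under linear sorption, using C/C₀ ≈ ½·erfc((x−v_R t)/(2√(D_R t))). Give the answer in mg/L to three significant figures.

Retardation factor R = 1 + ρ_b·K_d/n = 1 + 1.55 × 0.88/0.43 = 4.172.
Sorption retards both mechanisms: v_R = v/R = 0.04243 m/day, D_R = D/R = 0.2210 m²/day.
v_R·t = 0.04243 × 946 = 40.13878 m; 2√(D_R t) = 28.92 m; argument = (83.3 − 40.13878)/28.92 = 1.492.
C = C₀ × ½·erfc(1.492) = 1.05 × 0.01743 = 0.0183 mg/L.

0.0183 mg/L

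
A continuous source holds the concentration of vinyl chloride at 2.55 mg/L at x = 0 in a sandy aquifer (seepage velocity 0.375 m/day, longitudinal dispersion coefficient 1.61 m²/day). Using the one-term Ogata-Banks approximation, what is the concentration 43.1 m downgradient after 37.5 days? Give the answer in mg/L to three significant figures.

For a continuous step input, C/C₀ ≈ ½·erfc((x−vt)/(2√(Dt))).
vt = 0.375 × 37.5 = 14.0625 m and 2√(Dt) = 2√(1.61 × 37.5) = 15.54 m.
Argument (x−vt)/(2√(Dt)) = (43.1 − 14.0625)/15.54 = 1.869; ½·erfc(1.869) = 0.004107.
C = 2.55 × 0.004107 = 0.0105 mg/L.

0.0105 mg/L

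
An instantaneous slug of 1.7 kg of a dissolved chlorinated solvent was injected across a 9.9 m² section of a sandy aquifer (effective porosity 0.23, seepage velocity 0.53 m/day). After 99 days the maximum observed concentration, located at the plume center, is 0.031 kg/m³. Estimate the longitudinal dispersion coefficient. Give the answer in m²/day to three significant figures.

0.466 m²/day

At the plume center C_max = M/(n_e·A·√(4πDt)), so D = M²/(4πt·(n_e·A·C_max)²).
n_e·A·C_max = 0.23 × 9.9 × 0.031 = 0.07059 kg/m.
D = 1.7²/(4π × 99 × 0.07059²) = 0.466 m²/day.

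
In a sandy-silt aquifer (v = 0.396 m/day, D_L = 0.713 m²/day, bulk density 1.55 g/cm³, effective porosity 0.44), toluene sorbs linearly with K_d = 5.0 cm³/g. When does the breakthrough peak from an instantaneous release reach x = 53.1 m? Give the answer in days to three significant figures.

2410 days

Retardation factor R = 1 + ρ_b·K_d/n = 1 + 1.55 × 5.0/0.44 = 18.61.
Sorption retards both mechanisms: v_R = v/R = 0.02128 m/day, D_R = D/R = 0.03831 m²/day.
Peak time from v_R²t² + 2D_R t − x² = 0: t = (√(D_R² + v_R²x²) − D_R)/v_R².
√(D_R² + v_R²x²) = √(0.03831² + 0.02128² × 53.1²) = 1.131; v_R² = 0.0004528.
t = (1.131 − 0.03831)/0.0004528 = 2410 days.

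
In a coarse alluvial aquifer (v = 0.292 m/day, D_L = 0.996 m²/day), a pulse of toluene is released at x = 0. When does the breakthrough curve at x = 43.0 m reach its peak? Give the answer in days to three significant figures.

136 days

For the 1D instantaneous-source solution, setting ∂C/∂t = 0 at fixed x gives v²t² + 2Dt − x² = 0, so t = (√(D² + v²x²) − D)/v².
√(D² + v²x²) = √(0.996² + 0.292² × 43.0²) = 12.60; v² = 0.085264.
t = (12.60 − 0.996)/0.085264 = 136 days (vs. the pure-advection estimate x/v = 147 d).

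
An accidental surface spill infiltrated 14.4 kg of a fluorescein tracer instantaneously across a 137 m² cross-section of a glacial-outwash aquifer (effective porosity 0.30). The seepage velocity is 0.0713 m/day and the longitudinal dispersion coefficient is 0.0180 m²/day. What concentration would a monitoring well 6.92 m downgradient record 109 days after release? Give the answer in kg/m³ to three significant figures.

For an instantaneous plane source, C(x,t) = M/(n_e·A·√(4πDt)) · exp(−(x−vt)²/(4Dt)), with n_e·A the pore (flow) area.
Plume center vt = 0.0713 × 109 = 7.7717 m, so the well at 6.92 m is 0.8517 m upgradient of the peak.
√(4πDt) = 4.965 m, giving peak height M/(n_e·A·√(4πDt)) = 14.4/(0.30 × 137 × 4.965) = 0.07057 kg/m³.
(x−vt)²/(4Dt) = (-0.8517)²/(4 × 0.0180 × 109) = 0.09243; exp(−0.09243) = 0.9117.
C = 0.07057 × 0.9117 = 0.0643 kg/m³.

0.0643 kg/m³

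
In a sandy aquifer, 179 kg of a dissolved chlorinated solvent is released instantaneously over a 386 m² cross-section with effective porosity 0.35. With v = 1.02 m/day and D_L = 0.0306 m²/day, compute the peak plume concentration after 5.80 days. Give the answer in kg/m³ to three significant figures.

0.887 kg/m³

The peak of an instantaneous 1D plume sits at x = vt; there the Gaussian factor is 1 and C_max = M/(n_e·A·√(4πDt)), where n_e·A is the pore area the mass is dissolved in.
√(4πDt) = √(4π × 0.0306 × 5.80) = 1.493 m, so C_max = 179/(0.35 × 386 × 1.493) = 0.887 kg/m³.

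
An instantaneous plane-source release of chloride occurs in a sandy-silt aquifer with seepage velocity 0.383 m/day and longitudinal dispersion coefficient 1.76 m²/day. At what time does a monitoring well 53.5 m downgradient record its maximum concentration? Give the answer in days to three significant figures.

128 days

For the 1D instantaneous-source solution, setting ∂C/∂t = 0 at fixed x gives v²t² + 2Dt − x² = 0, so t = (√(D² + v²x²) − D)/v².
√(D² + v²x²) = √(1.76² + 0.383² × 53.5²) = 20.57; v² = 0.146689.
t = (20.57 − 1.76)/0.146689 = 128 days (vs. the pure-advection estimate x/v = 140 d).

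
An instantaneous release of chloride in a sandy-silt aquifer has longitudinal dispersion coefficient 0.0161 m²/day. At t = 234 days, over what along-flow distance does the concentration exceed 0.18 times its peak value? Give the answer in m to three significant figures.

The plume is Gaussian with σ = √(2Dt) = √(2 × 0.0161 × 234) = 2.745 m.
C/C_peak = exp(−Δx²/(2σ²)) = 0.18 ⇒ Δx = σ·√(−2 ln 0.18) = 2.745 × 1.852 = 5.084 m.
Width = 2Δx = 10.2 m.

10.2 m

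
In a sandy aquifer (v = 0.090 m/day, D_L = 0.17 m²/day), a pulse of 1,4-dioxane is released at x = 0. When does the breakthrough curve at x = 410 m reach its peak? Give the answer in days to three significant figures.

For the 1D instantaneous-source solution, setting ∂C/∂t = 0 at fixed x gives v²t² + 2Dt − x² = 0, so t = (√(D² + v²x²) − D)/v².
√(D² + v²x²) = √(0.17² + 0.090² × 410²) = 36.90; v² = 0.0081.
t = (36.90 − 0.17)/0.0081 = 4530 days (vs. the pure-advection estimate x/v = 4560 d).

4530 days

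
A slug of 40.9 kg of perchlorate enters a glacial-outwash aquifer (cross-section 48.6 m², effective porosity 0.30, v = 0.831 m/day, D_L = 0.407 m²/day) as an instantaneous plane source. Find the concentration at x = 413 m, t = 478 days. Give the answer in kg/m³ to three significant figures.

0.0412 kg/m³

For an instantaneous plane source, C(x,t) = M/(n_e·A·√(4πDt)) · exp(−(x−vt)²/(4Dt)), with n_e·A the pore (flow) area.
Plume center vt = 0.831 × 478 = 397.218 m, so the well at 413 m is 15.782 m downgradient of the peak.
√(4πDt) = 49.44 m, giving peak height M/(n_e·A·√(4πDt)) = 40.9/(0.30 × 48.6 × 49.44) = 0.05674 kg/m³.
(x−vt)²/(4Dt) = (15.782)²/(4 × 0.407 × 478) = 0.3201; exp(−0.3201) = 0.7261.
C = 0.05674 × 0.7261 = 0.0412 kg/m³.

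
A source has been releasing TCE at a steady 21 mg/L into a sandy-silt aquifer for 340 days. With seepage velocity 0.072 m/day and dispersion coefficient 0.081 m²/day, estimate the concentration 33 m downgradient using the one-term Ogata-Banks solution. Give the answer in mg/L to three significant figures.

For a continuous step input, C/C₀ ≈ ½·erfc((x−vt)/(2√(Dt))).
vt = 0.072 × 340 = 24.48 m and 2√(Dt) = 2√(0.081 × 340) = 10.50 m.
Argument (x−vt)/(2√(Dt)) = (33 − 24.48)/10.50 = 0.8114; ½·erfc(0.8114) = 0.1256.
C = 21 × 0.1256 = 2.64 mg/L.

2.64 mg/L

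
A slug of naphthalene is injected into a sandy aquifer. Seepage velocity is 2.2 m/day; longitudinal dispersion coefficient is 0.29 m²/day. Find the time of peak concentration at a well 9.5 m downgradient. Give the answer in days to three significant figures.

4.26 days

For the 1D instantaneous-source solution, setting ∂C/∂t = 0 at fixed x gives v²t² + 2Dt − x² = 0, so t = (√(D² + v²x²) − D)/v².
√(D² + v²x²) = √(0.29² + 2.2² × 9.5²) = 20.90; v² = 4.84.
t = (20.90 − 0.29)/4.84 = 4.26 days (vs. the pure-advection estimate x/v = 4.32 d).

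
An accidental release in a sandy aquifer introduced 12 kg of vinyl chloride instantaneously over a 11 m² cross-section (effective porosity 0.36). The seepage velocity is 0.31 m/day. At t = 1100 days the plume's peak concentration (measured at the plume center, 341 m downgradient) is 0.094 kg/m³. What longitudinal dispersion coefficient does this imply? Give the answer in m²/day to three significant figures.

0.0752 m²/day

At the plume center C_max = M/(n_e·A·√(4πDt)), so D = M²/(4πt·(n_e·A·C_max)²).
n_e·A·C_max = 0.36 × 11 × 0.094 = 0.3722 kg/m.
D = 12²/(4π × 1100 × 0.3722²) = 0.0752 m²/day.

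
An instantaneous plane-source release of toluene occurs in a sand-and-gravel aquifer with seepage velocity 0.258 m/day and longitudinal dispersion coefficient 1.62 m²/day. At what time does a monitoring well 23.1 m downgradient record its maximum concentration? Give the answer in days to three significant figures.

68.4 days

For the 1D instantaneous-source solution, setting ∂C/∂t = 0 at fixed x gives v²t² + 2Dt − x² = 0, so t = (√(D² + v²x²) − D)/v².
√(D² + v²x²) = √(1.62² + 0.258² × 23.1²) = 6.176; v² = 0.066564.
t = (6.176 − 1.62)/0.066564 = 68.4 days (vs. the pure-advection estimate x/v = 89.5 d).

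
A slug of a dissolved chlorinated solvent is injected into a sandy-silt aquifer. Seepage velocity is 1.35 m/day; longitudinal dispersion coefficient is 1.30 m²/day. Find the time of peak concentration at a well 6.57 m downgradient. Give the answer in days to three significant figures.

4.21 days

For the 1D instantaneous-source solution, setting ∂C/∂t = 0 at fixed x gives v²t² + 2Dt − x² = 0, so t = (√(D² + v²x²) − D)/v².
√(D² + v²x²) = √(1.30² + 1.35² × 6.57²) = 8.964; v² = 1.8225.
t = (8.964 − 1.30)/1.8225 = 4.21 days (vs. the pure-advection estimate x/v = 4.87 d).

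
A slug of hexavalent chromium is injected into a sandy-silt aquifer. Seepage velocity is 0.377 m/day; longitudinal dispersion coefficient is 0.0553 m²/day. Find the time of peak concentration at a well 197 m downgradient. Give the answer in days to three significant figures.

For the 1D instantaneous-source solution, setting ∂C/∂t = 0 at fixed x gives v²t² + 2Dt − x² = 0, so t = (√(D² + v²x²) − D)/v².
√(D² + v²x²) = √(0.0553² + 0.377² × 197²) = 74.27; v² = 0.142129.
t = (74.27 − 0.0553)/0.142129 = 522 days (vs. the pure-advection estimate x/v = 523 d).

522 days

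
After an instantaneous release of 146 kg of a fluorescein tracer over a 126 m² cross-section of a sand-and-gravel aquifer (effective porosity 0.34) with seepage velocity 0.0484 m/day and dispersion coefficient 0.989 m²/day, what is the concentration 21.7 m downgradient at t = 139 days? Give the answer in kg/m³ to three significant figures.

0.0545 kg/m³

For an instantaneous plane source, C(x,t) = M/(n_e·A·√(4πDt)) · exp(−(x−vt)²/(4Dt)), with n_e·A the pore (flow) area.
Plume center vt = 0.0484 × 139 = 6.7276 m, so the well at 21.7 m is 14.9724 m downgradient of the peak.
√(4πDt) = 41.56 m, giving peak height M/(n_e·A·√(4πDt)) = 146/(0.34 × 126 × 41.56) = 0.08200 kg/m³.
(x−vt)²/(4Dt) = (14.9724)²/(4 × 0.989 × 139) = 0.4077; exp(−0.4077) = 0.6652.
C = 0.08200 × 0.6652 = 0.0545 kg/m³.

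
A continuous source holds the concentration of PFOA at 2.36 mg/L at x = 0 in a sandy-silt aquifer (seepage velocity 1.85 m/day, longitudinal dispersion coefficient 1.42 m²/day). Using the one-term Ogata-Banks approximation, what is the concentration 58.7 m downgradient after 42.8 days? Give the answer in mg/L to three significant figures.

For a continuous step input, C/C₀ ≈ ½·erfc((x−vt)/(2√(Dt))).
vt = 1.85 × 42.8 = 79.18 m and 2√(Dt) = 2√(1.42 × 42.8) = 15.59 m.
Argument (x−vt)/(2√(Dt)) = (58.7 − 79.18)/15.59 = -1.314; ½·erfc(-1.314) = 0.9684.
C = 2.36 × 0.9684 = 2.29 mg/L.

2.29 mg/L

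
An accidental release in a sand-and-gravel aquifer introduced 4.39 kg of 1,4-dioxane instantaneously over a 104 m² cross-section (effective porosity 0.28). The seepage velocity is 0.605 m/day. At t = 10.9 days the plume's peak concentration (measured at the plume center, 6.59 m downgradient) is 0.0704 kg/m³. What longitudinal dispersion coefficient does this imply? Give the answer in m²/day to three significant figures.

At the plume center C_max = M/(n_e·A·√(4πDt)), so D = M²/(4πt·(n_e·A·C_max)²).
n_e·A·C_max = 0.28 × 104 × 0.0704 = 2.050 kg/m.
D = 4.39²/(4π × 10.9 × 2.050²) = 0.0335 m²/day.

0.0335 m²/day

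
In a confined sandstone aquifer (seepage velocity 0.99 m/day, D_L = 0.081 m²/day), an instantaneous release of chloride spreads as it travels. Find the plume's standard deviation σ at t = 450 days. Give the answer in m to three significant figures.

8.54 m

Dispersive spreading gives a Gaussian with σ² = 2Dt; advection only shifts the center.
σ = √(2 × 0.081 × 450) = 8.54 m.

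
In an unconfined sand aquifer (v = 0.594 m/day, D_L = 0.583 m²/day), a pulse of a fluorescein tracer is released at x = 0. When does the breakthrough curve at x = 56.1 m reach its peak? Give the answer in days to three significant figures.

92.8 days

For the 1D instantaneous-source solution, setting ∂C/∂t = 0 at fixed x gives v²t² + 2Dt − x² = 0, so t = (√(D² + v²x²) − D)/v².
√(D² + v²x²) = √(0.583² + 0.594² × 56.1²) = 33.33; v² = 0.352836.
t = (33.33 − 0.583)/0.352836 = 92.8 days (vs. the pure-advection estimate x/v = 94.4 d).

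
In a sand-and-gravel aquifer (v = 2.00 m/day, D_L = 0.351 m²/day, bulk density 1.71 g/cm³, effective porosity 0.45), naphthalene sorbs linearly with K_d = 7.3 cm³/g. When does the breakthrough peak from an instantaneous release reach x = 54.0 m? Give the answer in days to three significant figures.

Retardation factor R = 1 + ρ_b·K_d/n = 1 + 1.71 × 7.3/0.45 = 28.74.
Sorption retards both mechanisms: v_R = v/R = 0.06959 m/day, D_R = D/R = 0.01221 m²/day.
Peak time from v_R²t² + 2D_R t − x² = 0: t = (√(D_R² + v_R²x²) − D_R)/v_R².
√(D_R² + v_R²x²) = √(0.01221² + 0.06959² × 54.0²) = 3.758; v_R² = 0.004843.
t = (3.758 − 0.01221)/0.004843 = 773 days.

773 days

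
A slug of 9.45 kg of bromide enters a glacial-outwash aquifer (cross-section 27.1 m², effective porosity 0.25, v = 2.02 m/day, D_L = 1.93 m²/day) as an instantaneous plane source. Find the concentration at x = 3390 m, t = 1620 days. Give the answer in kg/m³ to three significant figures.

For an instantaneous plane source, C(x,t) = M/(n_e·A·√(4πDt)) · exp(−(x−vt)²/(4Dt)), with n_e·A the pore (flow) area.
Plume center vt = 2.02 × 1620 = 3272.4 m, so the well at 3390 m is 117.6 m downgradient of the peak.
√(4πDt) = 198.2 m, giving peak height M/(n_e·A·√(4πDt)) = 9.45/(0.25 × 27.1 × 198.2) = 0.007038 kg/m³.
(x−vt)²/(4Dt) = (117.6)²/(4 × 1.93 × 1620) = 1.106; exp(−1.106) = 0.3309.
C = 0.007038 × 0.3309 = 0.00233 kg/m³.

0.00233 kg/m³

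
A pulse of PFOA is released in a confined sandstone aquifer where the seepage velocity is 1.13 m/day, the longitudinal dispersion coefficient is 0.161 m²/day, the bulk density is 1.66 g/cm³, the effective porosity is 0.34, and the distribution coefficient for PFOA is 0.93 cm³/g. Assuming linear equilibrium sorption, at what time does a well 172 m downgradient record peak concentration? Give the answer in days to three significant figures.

Retardation factor R = 1 + ρ_b·K_d/n = 1 + 1.66 × 0.93/0.34 = 5.541.
Sorption retards both mechanisms: v_R = v/R = 0.2039 m/day, D_R = D/R = 0.02906 m²/day.
Peak time from v_R²t² + 2D_R t − x² = 0: t = (√(D_R² + v_R²x²) − D_R)/v_R².
√(D_R² + v_R²x²) = √(0.02906² + 0.2039² × 172²) = 35.07; v_R² = 0.04158.
t = (35.07 − 0.02906)/0.04158 = 843 days.

843 days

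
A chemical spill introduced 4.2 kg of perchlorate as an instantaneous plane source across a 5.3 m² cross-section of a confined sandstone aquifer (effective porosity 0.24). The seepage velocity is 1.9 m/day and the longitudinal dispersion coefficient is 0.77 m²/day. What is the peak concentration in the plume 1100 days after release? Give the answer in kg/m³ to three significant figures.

The peak of an instantaneous 1D plume sits at x = vt; there the Gaussian factor is 1 and C_max = M/(n_e·A·√(4πDt)), where n_e·A is the pore area the mass is dissolved in.
√(4πDt) = √(4π × 0.77 × 1100) = 103.2 m, so C_max = 4.2/(0.24 × 5.3 × 103.2) = 0.0320 kg/m³.

0.0320 kg/m³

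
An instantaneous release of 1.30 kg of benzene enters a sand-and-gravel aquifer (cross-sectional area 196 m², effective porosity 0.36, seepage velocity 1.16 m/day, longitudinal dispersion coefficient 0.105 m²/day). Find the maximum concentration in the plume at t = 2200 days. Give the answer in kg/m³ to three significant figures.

0.000342 kg/m³

The peak of an instantaneous 1D plume sits at x = vt; there the Gaussian factor is 1 and C_max = M/(n_e·A·√(4πDt)), where n_e·A is the pore area the mass is dissolved in.
√(4πDt) = √(4π × 0.105 × 2200) = 53.88 m, so C_max = 1.30/(0.36 × 196 × 53.88) = 0.000342 kg/m³.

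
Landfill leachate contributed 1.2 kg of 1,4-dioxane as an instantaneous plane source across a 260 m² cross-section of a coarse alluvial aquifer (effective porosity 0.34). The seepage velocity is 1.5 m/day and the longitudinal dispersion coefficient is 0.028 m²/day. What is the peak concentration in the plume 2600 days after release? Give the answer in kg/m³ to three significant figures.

0.000449 kg/m³

The peak of an instantaneous 1D plume sits at x = vt; there the Gaussian factor is 1 and C_max = M/(n_e·A·√(4πDt)), where n_e·A is the pore area the mass is dissolved in.
√(4πDt) = √(4π × 0.028 × 2600) = 30.25 m, so C_max = 1.2/(0.34 × 260 × 30.25) = 0.000449 kg/m³.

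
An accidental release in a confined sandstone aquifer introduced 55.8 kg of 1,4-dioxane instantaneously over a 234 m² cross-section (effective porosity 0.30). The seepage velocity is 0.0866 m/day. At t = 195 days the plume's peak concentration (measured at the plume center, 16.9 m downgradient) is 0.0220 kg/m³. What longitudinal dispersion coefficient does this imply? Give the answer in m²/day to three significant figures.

At the plume center C_max = M/(n_e·A·√(4πDt)), so D = M²/(4πt·(n_e·A·C_max)²).
n_e·A·C_max = 0.30 × 234 × 0.0220 = 1.544 kg/m.
D = 55.8²/(4π × 195 × 1.544²) = 0.533 m²/day.

0.533 m²/day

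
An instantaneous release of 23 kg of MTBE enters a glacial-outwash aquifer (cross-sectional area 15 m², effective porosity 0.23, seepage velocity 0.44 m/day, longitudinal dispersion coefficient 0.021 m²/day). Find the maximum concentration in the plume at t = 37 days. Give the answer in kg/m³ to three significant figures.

The peak of an instantaneous 1D plume sits at x = vt; there the Gaussian factor is 1 and C_max = M/(n_e·A·√(4πDt)), where n_e·A is the pore area the mass is dissolved in.
√(4πDt) = √(4π × 0.021 × 37) = 3.125 m, so C_max = 23/(0.23 × 15 × 3.125) = 2.13 kg/m³.

2.13 kg/m³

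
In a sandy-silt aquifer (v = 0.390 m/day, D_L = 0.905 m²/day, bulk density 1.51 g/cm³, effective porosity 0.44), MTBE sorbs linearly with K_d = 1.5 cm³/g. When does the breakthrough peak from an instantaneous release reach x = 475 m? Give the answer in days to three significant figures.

7450 days

Retardation factor R = 1 + ρ_b·K_d/n = 1 + 1.51 × 1.5/0.44 = 6.148.
Sorption retards both mechanisms: v_R = v/R = 0.06344 m/day, D_R = D/R = 0.1472 m²/day.
Peak time from v_R²t² + 2D_R t − x² = 0: t = (√(D_R² + v_R²x²) − D_R)/v_R².
√(D_R² + v_R²x²) = √(0.1472² + 0.06344² × 475²) = 30.13; v_R² = 0.004025.
t = (30.13 − 0.1472)/0.004025 = 7450 days.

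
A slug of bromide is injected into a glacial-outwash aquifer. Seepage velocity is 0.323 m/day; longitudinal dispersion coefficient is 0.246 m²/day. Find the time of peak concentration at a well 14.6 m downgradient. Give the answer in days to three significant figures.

For the 1D instantaneous-source solution, setting ∂C/∂t = 0 at fixed x gives v²t² + 2Dt − x² = 0, so t = (√(D² + v²x²) − D)/v².
√(D² + v²x²) = √(0.246² + 0.323² × 14.6²) = 4.722; v² = 0.104329.
t = (4.722 − 0.246)/0.104329 = 42.9 days (vs. the pure-advection estimate x/v = 45.2 d).

42.9 days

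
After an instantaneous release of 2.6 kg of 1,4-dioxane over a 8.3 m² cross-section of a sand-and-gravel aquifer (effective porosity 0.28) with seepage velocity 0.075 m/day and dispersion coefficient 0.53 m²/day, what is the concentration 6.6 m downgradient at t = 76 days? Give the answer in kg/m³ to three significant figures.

0.0495 kg/m³

For an instantaneous plane source, C(x,t) = M/(n_e·A·√(4πDt)) · exp(−(x−vt)²/(4Dt)), with n_e·A the pore (flow) area.
Plume center vt = 0.075 × 76 = 5.7 m, so the well at 6.6 m is 0.9 m downgradient of the peak.
√(4πDt) = 22.50 m, giving peak height M/(n_e·A·√(4πDt)) = 2.6/(0.28 × 8.3 × 22.50) = 0.04972 kg/m³.
(x−vt)²/(4Dt) = (0.9)²/(4 × 0.53 × 76) = 0.005027; exp(−0.005027) = 0.9950.
C = 0.04972 × 0.9950 = 0.0495 kg/m³.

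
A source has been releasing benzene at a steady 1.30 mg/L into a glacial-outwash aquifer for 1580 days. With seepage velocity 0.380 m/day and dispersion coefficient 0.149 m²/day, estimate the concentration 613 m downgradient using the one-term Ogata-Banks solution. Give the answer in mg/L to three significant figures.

0.365 mg/L

For a continuous step input, C/C₀ ≈ ½·erfc((x−vt)/(2√(Dt))).
vt = 0.380 × 1580 = 600.4 m and 2√(Dt) = 2√(0.149 × 1580) = 30.69 m.
Argument (x−vt)/(2√(Dt)) = (613 − 600.4)/30.69 = 0.4106; ½·erfc(0.4106) = 0.2807.
C = 1.30 × 0.2807 = 0.365 mg/L.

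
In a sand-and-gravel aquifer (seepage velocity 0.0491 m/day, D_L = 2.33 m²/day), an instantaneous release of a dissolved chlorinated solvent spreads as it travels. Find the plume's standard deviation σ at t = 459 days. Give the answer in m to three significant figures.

46.2 m

Dispersive spreading gives a Gaussian with σ² = 2Dt; advection only shifts the center.
σ = √(2 × 2.33 × 459) = 46.2 m.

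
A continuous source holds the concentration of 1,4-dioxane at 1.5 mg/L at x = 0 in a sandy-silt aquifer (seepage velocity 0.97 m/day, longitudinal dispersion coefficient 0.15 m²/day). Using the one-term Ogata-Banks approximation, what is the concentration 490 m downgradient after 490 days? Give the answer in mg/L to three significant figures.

0.169 mg/L

For a continuous step input, C/C₀ ≈ ½·erfc((x−vt)/(2√(Dt))).
vt = 0.97 × 490 = 475.3 m and 2√(Dt) = 2√(0.15 × 490) = 17.15 m.
Argument (x−vt)/(2√(Dt)) = (490 − 475.3)/17.15 = 0.8571; ½·erfc(0.8571) = 0.1127.
C = 1.5 × 0.1127 = 0.169 mg/L.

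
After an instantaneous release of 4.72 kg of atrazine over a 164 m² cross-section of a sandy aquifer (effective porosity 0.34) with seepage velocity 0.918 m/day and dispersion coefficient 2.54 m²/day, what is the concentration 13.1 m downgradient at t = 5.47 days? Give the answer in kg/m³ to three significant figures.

0.00198 kg/m³

For an instantaneous plane source, C(x,t) = M/(n_e·A·√(4πDt)) · exp(−(x−vt)²/(4Dt)), with n_e·A the pore (flow) area.
Plume center vt = 0.918 × 5.47 = 5.02146 m, so the well at 13.1 m is 8.07854 m downgradient of the peak.
√(4πDt) = 13.21 m, giving peak height M/(n_e·A·√(4πDt)) = 4.72/(0.34 × 164 × 13.21) = 0.006408 kg/m³.
(x−vt)²/(4Dt) = (8.07854)²/(4 × 2.54 × 5.47) = 1.174; exp(−1.174) = 0.3091.
C = 0.006408 × 0.3091 = 0.00198 kg/m³.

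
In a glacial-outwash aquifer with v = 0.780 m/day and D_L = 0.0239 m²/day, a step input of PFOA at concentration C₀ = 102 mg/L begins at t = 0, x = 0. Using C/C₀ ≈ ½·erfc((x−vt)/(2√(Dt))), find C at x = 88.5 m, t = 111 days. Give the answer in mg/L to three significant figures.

For a continuous step input, C/C₀ ≈ ½·erfc((x−vt)/(2√(Dt))).
vt = 0.780 × 111 = 86.58 m and 2√(Dt) = 2√(0.0239 × 111) = 3.258 m.
Argument (x−vt)/(2√(Dt)) = (88.5 − 86.58)/3.258 = 0.5893; ½·erfc(0.5893) = 0.2023.
C = 102 × 0.2023 = 20.6 mg/L.

20.6 mg/L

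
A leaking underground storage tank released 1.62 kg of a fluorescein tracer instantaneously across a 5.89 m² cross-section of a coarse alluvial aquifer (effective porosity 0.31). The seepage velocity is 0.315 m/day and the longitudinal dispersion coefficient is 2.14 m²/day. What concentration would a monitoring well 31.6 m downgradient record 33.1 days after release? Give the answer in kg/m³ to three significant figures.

For an instantaneous plane source, C(x,t) = M/(n_e·A·√(4πDt)) · exp(−(x−vt)²/(4Dt)), with n_e·A the pore (flow) area.
Plume center vt = 0.315 × 33.1 = 10.4265 m, so the well at 31.6 m is 21.1735 m downgradient of the peak.
√(4πDt) = 29.83 m, giving peak height M/(n_e·A·√(4πDt)) = 1.62/(0.31 × 5.89 × 29.83) = 0.02974 kg/m³.
(x−vt)²/(4Dt) = (21.1735)²/(4 × 2.14 × 33.1) = 1.582; exp(−1.582) = 0.2056.
C = 0.02974 × 0.2056 = 0.00611 kg/m³.

0.00611 kg/m³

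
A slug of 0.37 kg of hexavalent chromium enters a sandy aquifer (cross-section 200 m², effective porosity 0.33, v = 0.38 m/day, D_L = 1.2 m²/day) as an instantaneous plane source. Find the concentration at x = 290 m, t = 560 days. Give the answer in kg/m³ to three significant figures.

For an instantaneous plane source, C(x,t) = M/(n_e·A·√(4πDt)) · exp(−(x−vt)²/(4Dt)), with n_e·A the pore (flow) area.
Plume center vt = 0.38 × 560 = 212.8 m, so the well at 290 m is 77.2 m downgradient of the peak.
√(4πDt) = 91.89 m, giving peak height M/(n_e·A·√(4πDt)) = 0.37/(0.33 × 200 × 91.89) = 6.101e-05 kg/m³.
(x−vt)²/(4Dt) = (77.2)²/(4 × 1.2 × 560) = 2.217; exp(−2.217) = 0.1089.
C = 6.101e-05 × 0.1089 = 6.64e-06 kg/m³.

6.64e-06 kg/m³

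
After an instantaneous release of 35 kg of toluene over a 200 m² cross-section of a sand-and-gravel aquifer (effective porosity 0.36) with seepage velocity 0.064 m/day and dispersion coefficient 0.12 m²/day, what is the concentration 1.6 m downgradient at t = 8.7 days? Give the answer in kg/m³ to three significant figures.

0.103 kg/m³

For an instantaneous plane source, C(x,t) = M/(n_e·A·√(4πDt)) · exp(−(x−vt)²/(4Dt)), with n_e·A the pore (flow) area.
Plume center vt = 0.064 × 8.7 = 0.5568 m, so the well at 1.6 m is 1.0432 m downgradient of the peak.
√(4πDt) = 3.622 m, giving peak height M/(n_e·A·√(4πDt)) = 35/(0.36 × 200 × 3.622) = 0.1342 kg/m³.
(x−vt)²/(4Dt) = (1.0432)²/(4 × 0.12 × 8.7) = 0.2606; exp(−0.2606) = 0.7706.
C = 0.1342 × 0.7706 = 0.103 kg/m³.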